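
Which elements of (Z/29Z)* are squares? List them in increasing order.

1,4,5,6,7,9,13,16,20,22,23,24,25,28

Square k = 1,…,14 (k and 29−k give the same square):
1²=1, 2²=4, 3²=9, 4²=16, 5²=25, 6²≡7, 7²≡20, 8²≡6, 9²≡23, 10²≡13, 11²≡5, 12²≡28, 13²≡24, 14²≡22 (mod 29).
So the quadratic residues mod 29 are {1, 4, 5, 6, 7, 9, 13, 16, 20, 22, 23, 24, 25, 28}.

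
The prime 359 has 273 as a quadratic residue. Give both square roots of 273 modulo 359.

144, 215

Since 359 ≡ 3 (mod 4), a square root of 273 is 273^((359+1)/4) = 273^90 mod 359.
Repeated squaring: 273^2≡216, 273^4≡345, 273^8≡196, 273^16≡3, 273^32≡9, 273^64≡81 (mod 359).
273^90 = 273^(64+16+8+2) ≡ 144 (mod 359).
Check: 144² = 20736 ≡ 273 (mod 359). The two roots are 144 and 215.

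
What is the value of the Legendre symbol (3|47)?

1

Euler's criterion: (3/47) ≡ 3^23 (mod 47).
3^2 ≡ 9 (mod 47)
3^4 ≡ 34 (mod 47)
3^8 ≡ 28 (mod 47)
3^16 ≡ 32 (mod 47)
3^23 = 3^(16+4+2+1) ≡ 1 (mod 47).
Result is 1, so (3/47) = 1.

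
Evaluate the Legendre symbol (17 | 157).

Reciprocity: 17 ≡ 1 and 157 ≡ 1 (mod 4), so (17/157) = +(157/17).
Reduce top mod 17: now compute (4/17).
Pull out 2^2: since 17 ≡ 1 (mod 8), (2/17) = +1, so (2/17)^2 = +1.
Reached (1/17) = 1. Collecting the sign flips along the way, the symbol is +1.

1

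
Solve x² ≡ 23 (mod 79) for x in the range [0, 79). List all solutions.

Since 79 ≡ 3 (mod 4), a square root of 23 is 23^((79+1)/4) = 23^20 mod 79.
Repeated squaring: 23^2≡55, 23^4≡23, 23^8≡55, 23^16≡23 (mod 79).
23^20 = 23^(16+4) ≡ 55 (mod 79).
Check: 55² = 3025 ≡ 23 (mod 79). The two roots are 24 and 55.

24, 55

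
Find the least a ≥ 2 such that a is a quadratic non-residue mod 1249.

(2/1249) = +1, so 2 is a residue.
(3/1249) = +1, so 3 is a residue.
(4/1249) = +1, so 4 is a residue.
(5/1249) = +1, so 5 is a residue.
(6/1249) = +1, so 6 is a residue.
(7/1249) = −1, so 7 is the smallest positive non-residue mod 1249.

7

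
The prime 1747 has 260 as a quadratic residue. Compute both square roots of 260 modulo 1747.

Since 1747 ≡ 3 (mod 4), a square root of 260 is 260^((1747+1)/4) = 260^437 mod 1747.
Repeated squaring: 260^2≡1214, 260^4≡1075, 260^8≡858, 260^16≡677, 260^32≡615, 260^64≡873, 260^128≡437, 260^256≡546 (mod 1747).
260^437 = 260^(256+128+32+16+4+1) ≡ 1460 (mod 1747).
Check: 1460² = 2131600 ≡ 260 (mod 1747). The two roots are 287 and 1460.

287, 1460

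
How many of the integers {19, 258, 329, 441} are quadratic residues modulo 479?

1

(19/479) = -1 → non-residue.
(258/479) = -1 → non-residue.
(329/479) = -1 → non-residue.
(441/479) = +1 → QR.
Total quadratic residues among the 4: 1.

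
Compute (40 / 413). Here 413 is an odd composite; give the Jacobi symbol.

1

Pull out 2^3: since 413 ≡ 5 (mod 8), (2/413) = -1, so (2/413)^3 = -1.
Reciprocity: 5 ≡ 1 and 413 ≡ 1 (mod 4), so (5/413) = +(413/5).
Reduce top mod 5: now compute (3/5).
Reciprocity: 3 ≡ 3 and 5 ≡ 1 (mod 4), so (3/5) = +(5/3).
Reduce top mod 3: now compute (2/3).
Pull out 2: since 3 ≡ 3 (mod 8), (2/3) = -1.
Reached (1/3) = 1. Collecting the sign flips along the way, the symbol is +1.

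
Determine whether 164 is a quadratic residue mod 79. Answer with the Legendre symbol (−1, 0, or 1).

-1

First reduce: 164 ≡ 6 (mod 79).
Pull out 2: since 79 ≡ 7 (mod 8), (2/79) = +1.
Reciprocity: 3 ≡ 3 and 79 ≡ 3 (mod 4), so (3/79) = −(79/3).
Reduce top mod 3: now compute (1/3).
Reached (1/3) = 1. Collecting the sign flips along the way, the symbol is -1.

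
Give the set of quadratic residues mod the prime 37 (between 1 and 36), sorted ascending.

1, 3, 4, 7, 9, 10, 11, 12, 16, 21, 25, 26, 27, 28, 30, 33, 34, 36

Square k = 1,…,18 (k and 37−k give the same square):
1²=1, 2²=4, 3²=9, 4²=16, 5²=25, 6²=36, 7²≡12, 8²≡27, 9²≡7, 10²≡26, 11²≡10, 12²≡33, 13²≡21, 14²≡11, 15²≡3, 16²≡34, 17²≡30, 18²≡28 (mod 37).
So the quadratic residues mod 37 are {1, 3, 4, 7, 9, 10, 11, 12, 16, 21, 25, 26, 27, 28, 30, 33, 34, 36}.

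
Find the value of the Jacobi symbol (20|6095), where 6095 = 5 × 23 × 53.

Pull out 2^2: since 6095 ≡ 7 (mod 8), (2/6095) = +1, so (2/6095)^2 = +1.
Reciprocity: 5 ≡ 1 and 6095 ≡ 3 (mod 4), so (5/6095) = +(6095/5).
Reduce top mod 5: now compute (0/5).
Top reduces to 0: gcd > 1, so the symbol is 0.

0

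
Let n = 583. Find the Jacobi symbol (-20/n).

First reduce: -20 ≡ 563 (mod 583).
Reciprocity: 563 ≡ 3 and 583 ≡ 3 (mod 4), so (563/583) = −(583/563).
Reduce top mod 563: now compute (20/563).
Pull out 2^2: since 563 ≡ 3 (mod 8), (2/563) = -1, so (2/563)^2 = +1.
Reciprocity: 5 ≡ 1 and 563 ≡ 3 (mod 4), so (5/563) = +(563/5).
Reduce top mod 5: now compute (3/5).
Reciprocity: 3 ≡ 3 and 5 ≡ 1 (mod 4), so (3/5) = +(5/3).
Reduce top mod 3: now compute (2/3).
Pull out 2: since 3 ≡ 3 (mod 8), (2/3) = -1.
Reached (1/3) = 1. Collecting the sign flips along the way, the symbol is +1.

1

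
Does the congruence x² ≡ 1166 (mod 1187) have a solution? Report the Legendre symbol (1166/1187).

1

Pull out 2: since 1187 ≡ 3 (mod 8), (2/1187) = -1.
Reciprocity: 583 ≡ 3 and 1187 ≡ 3 (mod 4), so (583/1187) = −(1187/583).
Reduce top mod 583: now compute (21/583).
Reciprocity: 21 ≡ 1 and 583 ≡ 3 (mod 4), so (21/583) = +(583/21).
Reduce top mod 21: now compute (16/21).
Pull out 2^4: since 21 ≡ 5 (mod 8), (2/21) = -1, so (2/21)^4 = +1.
Reached (1/21) = 1. Collecting the sign flips along the way, the symbol is +1.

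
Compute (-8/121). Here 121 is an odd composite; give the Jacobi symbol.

First reduce: -8 ≡ 113 (mod 121).
Reciprocity: 113 ≡ 1 and 121 ≡ 1 (mod 4), so (113/121) = +(121/113).
Reduce top mod 113: now compute (8/113).
Pull out 2^3: since 113 ≡ 1 (mod 8), (2/113) = +1, so (2/113)^3 = +1.
Reached (1/113) = 1. Collecting the sign flips along the way, the symbol is +1.

1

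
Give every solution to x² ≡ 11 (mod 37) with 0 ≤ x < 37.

37 ≡ 1 (mod 4), so we find a root by search.
Trying successive values, 14² = 196 ≡ 11 (mod 37). The other root is 37 − 14 = 23.

14, 23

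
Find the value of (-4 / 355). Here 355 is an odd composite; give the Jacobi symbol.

First reduce: -4 ≡ 351 (mod 355).
Reciprocity: 351 ≡ 3 and 355 ≡ 3 (mod 4), so (351/355) = −(355/351).
Reduce top mod 351: now compute (4/351).
Pull out 2^2: since 351 ≡ 7 (mod 8), (2/351) = +1, so (2/351)^2 = +1.
Reached (1/351) = 1. Collecting the sign flips along the way, the symbol is -1.

-1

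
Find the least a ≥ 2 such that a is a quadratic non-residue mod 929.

(2/929) = +1, so 2 is a residue.
(3/929) = −1, so 3 is the smallest positive non-residue mod 929.

3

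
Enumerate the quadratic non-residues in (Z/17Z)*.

3,5,6,7,10,11,12,14

Square k = 1,…,8 (k and 17−k give the same square):
1²=1, 2²=4, 3²=9, 4²=16, 5²≡8, 6²≡2, 7²≡15, 8²≡13 (mod 17).
The residues are {1, 2, 4, 8, 9, 13, 15, 16}; the non-residues are the remaining 8 nonzero classes.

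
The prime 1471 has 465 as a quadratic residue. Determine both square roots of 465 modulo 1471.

44, 1427

Since 1471 ≡ 3 (mod 4), a square root of 465 is 465^((1471+1)/4) = 465^368 mod 1471.
Repeated squaring: 465^2≡1459, 465^4≡144, 465^8≡142, 465^16≡1041, 465^32≡1025, 465^64≡331, 465^128≡707, 465^256≡1180 (mod 1471).
465^368 = 465^(256+64+32+16) ≡ 44 (mod 1471).
Check: 44² = 1936 ≡ 465 (mod 1471). The two roots are 44 and 1427.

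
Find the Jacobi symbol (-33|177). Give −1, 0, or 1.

First reduce: -33 ≡ 144 (mod 177).
Pull out 2^4: since 177 ≡ 1 (mod 8), (2/177) = +1, so (2/177)^4 = +1.
Reciprocity: 9 ≡ 1 and 177 ≡ 1 (mod 4), so (9/177) = +(177/9).
Reduce top mod 9: now compute (6/9).
Pull out 2: since 9 ≡ 1 (mod 8), (2/9) = +1.
Reciprocity: 3 ≡ 3 and 9 ≡ 1 (mod 4), so (3/9) = +(9/3).
Reduce top mod 3: now compute (0/3).
Top reduces to 0: gcd > 1, so the symbol is 0.

0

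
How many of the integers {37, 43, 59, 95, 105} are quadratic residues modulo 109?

2

(37/109) = -1 → non-residue.
(43/109) = +1 → QR.
(59/109) = -1 → non-residue.
(95/109) = -1 → non-residue.
(105/109) = +1 → QR.
Total quadratic residues among the 5: 2.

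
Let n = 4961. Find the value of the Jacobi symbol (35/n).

Reciprocity: 35 ≡ 3 and 4961 ≡ 1 (mod 4), so (35/4961) = +(4961/35).
Reduce top mod 35: now compute (26/35).
Pull out 2: since 35 ≡ 3 (mod 8), (2/35) = -1.
Reciprocity: 13 ≡ 1 and 35 ≡ 3 (mod 4), so (13/35) = +(35/13).
Reduce top mod 13: now compute (9/13).
Reciprocity: 9 ≡ 1 and 13 ≡ 1 (mod 4), so (9/13) = +(13/9).
Reduce top mod 9: now compute (4/9).
Pull out 2^2: since 9 ≡ 1 (mod 8), (2/9) = +1, so (2/9)^2 = +1.
Reached (1/9) = 1. Collecting the sign flips along the way, the symbol is -1.

-1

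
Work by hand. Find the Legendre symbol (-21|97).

First reduce: -21 ≡ 76 (mod 97).
Pull out 2^2: since 97 ≡ 1 (mod 8), (2/97) = +1, so (2/97)^2 = +1.
Reciprocity: 19 ≡ 3 and 97 ≡ 1 (mod 4), so (19/97) = +(97/19).
Reduce top mod 19: now compute (2/19).
Pull out 2: since 19 ≡ 3 (mod 8), (2/19) = -1.
Reached (1/19) = 1. Collecting the sign flips along the way, the symbol is -1.

-1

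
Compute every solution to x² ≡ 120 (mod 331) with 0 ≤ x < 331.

Since 331 ≡ 3 (mod 4), a square root of 120 is 120^((331+1)/4) = 120^83 mod 331.
Repeated squaring: 120^2≡167, 120^4≡85, 120^8≡274, 120^16≡270, 120^32≡80, 120^64≡111 (mod 331).
120^83 = 120^(64+16+2+1) ≡ 293 (mod 331).
Check: 293² = 85849 ≡ 120 (mod 331). The two roots are 38 and 293.

38, 293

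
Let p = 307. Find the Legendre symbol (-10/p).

Euler's criterion: (-10/307) ≡ 297^153 (mod 307).
297^2 ≡ 100 (mod 307)
297^4 ≡ 176 (mod 307)
297^8 ≡ 276 (mod 307)
297^16 ≡ 40 (mod 307)
297^32 ≡ 65 (mod 307)
297^64 ≡ 234 (mod 307)
297^128 ≡ 110 (mod 307)
297^153 = 297^(128+16+8+1) ≡ 306 (mod 307).
Result is 306 ≡ −1, so (-10/307) = −1.

-1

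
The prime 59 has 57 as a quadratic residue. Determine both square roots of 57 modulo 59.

Since 59 ≡ 3 (mod 4), a square root of 57 is 57^((59+1)/4) = 57^15 mod 59.
Repeated squaring: 57^2≡4, 57^4≡16, 57^8≡20 (mod 59).
57^15 = 57^(8+4+2+1) ≡ 36 (mod 59).
Check: 36² = 1296 ≡ 57 (mod 59). The two roots are 23 and 36.

23, 36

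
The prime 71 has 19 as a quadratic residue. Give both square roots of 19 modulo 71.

Since 71 ≡ 3 (mod 4), a square root of 19 is 19^((71+1)/4) = 19^18 mod 71.
Repeated squaring: 19^2≡6, 19^4≡36, 19^8≡18, 19^16≡40 (mod 71).
19^18 = 19^(16+2) ≡ 27 (mod 71).
Check: 27² = 729 ≡ 19 (mod 71). The two roots are 27 and 44.

27, 44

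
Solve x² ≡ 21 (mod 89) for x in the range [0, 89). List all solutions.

89 ≡ 1 (mod 4), so we find a root by search.
Trying successive values, 33² = 1089 ≡ 21 (mod 89). The other root is 89 − 33 = 56.

33, 56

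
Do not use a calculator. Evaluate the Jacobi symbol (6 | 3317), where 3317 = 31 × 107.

Pull out 2: since 3317 ≡ 5 (mod 8), (2/3317) = -1.
Reciprocity: 3 ≡ 3 and 3317 ≡ 1 (mod 4), so (3/3317) = +(3317/3).
Reduce top mod 3: now compute (2/3).
Pull out 2: since 3 ≡ 3 (mod 8), (2/3) = -1.
Reached (1/3) = 1. Collecting the sign flips along the way, the symbol is +1.

1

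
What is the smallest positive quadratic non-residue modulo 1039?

3

(2/1039) = +1, so 2 is a residue.
(3/1039) = −1, so 3 is the smallest positive non-residue mod 1039.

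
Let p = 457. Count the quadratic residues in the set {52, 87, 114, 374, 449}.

(52/457) = -1 → non-residue.
(87/457) = +1 → QR.
(114/457) = +1 → QR.
(374/457) = -1 → non-residue.
(449/457) = +1 → QR.
Total quadratic residues among the 5: 3.

3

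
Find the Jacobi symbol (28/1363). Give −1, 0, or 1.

1

Pull out 2^2: since 1363 ≡ 3 (mod 8), (2/1363) = -1, so (2/1363)^2 = +1.
Reciprocity: 7 ≡ 3 and 1363 ≡ 3 (mod 4), so (7/1363) = −(1363/7).
Reduce top mod 7: now compute (5/7).
Reciprocity: 5 ≡ 1 and 7 ≡ 3 (mod 4), so (5/7) = +(7/5).
Reduce top mod 5: now compute (2/5).
Pull out 2: since 5 ≡ 5 (mod 8), (2/5) = -1.
Reached (1/5) = 1. Collecting the sign flips along the way, the symbol is +1.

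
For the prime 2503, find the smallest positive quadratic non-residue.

(2/2503) = +1, so 2 is a residue.
(3/2503) = −1, so 3 is the smallest positive non-residue mod 2503.

3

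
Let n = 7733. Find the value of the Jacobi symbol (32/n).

Pull out 2^5: since 7733 ≡ 5 (mod 8), (2/7733) = -1, so (2/7733)^5 = -1.
Reached (1/7733) = 1. Collecting the sign flips along the way, the symbol is -1.

-1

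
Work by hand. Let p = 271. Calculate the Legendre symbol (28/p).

Pull out 2^2: since 271 ≡ 7 (mod 8), (2/271) = +1, so (2/271)^2 = +1.
Reciprocity: 7 ≡ 3 and 271 ≡ 3 (mod 4), so (7/271) = −(271/7).
Reduce top mod 7: now compute (5/7).
Reciprocity: 5 ≡ 1 and 7 ≡ 3 (mod 4), so (5/7) = +(7/5).
Reduce top mod 5: now compute (2/5).
Pull out 2: since 5 ≡ 5 (mod 8), (2/5) = -1.
Reached (1/5) = 1. Collecting the sign flips along the way, the symbol is +1.

1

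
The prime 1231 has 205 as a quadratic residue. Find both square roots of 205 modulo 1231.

Since 1231 ≡ 3 (mod 4), a square root of 205 is 205^((1231+1)/4) = 205^308 mod 1231.
Repeated squaring: 205^2≡171, 205^4≡928, 205^8≡715, 205^16≡360, 205^32≡345, 205^64≡849, 205^128≡666, 205^256≡396 (mod 1231).
205^308 = 205^(256+32+16+4) ≡ 1020 (mod 1231).
Check: 1020² = 1040400 ≡ 205 (mod 1231). The two roots are 211 and 1020.

211, 1020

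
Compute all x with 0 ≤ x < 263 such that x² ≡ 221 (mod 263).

Since 263 ≡ 3 (mod 4), a square root of 221 is 221^((263+1)/4) = 221^66 mod 263.
Repeated squaring: 221^2≡186, 221^4≡143, 221^8≡198, 221^16≡17, 221^32≡26, 221^64≡150 (mod 263).
221^66 = 221^(64+2) ≡ 22 (mod 263).
Check: 22² = 484 ≡ 221 (mod 263). The two roots are 22 and 241.

22, 241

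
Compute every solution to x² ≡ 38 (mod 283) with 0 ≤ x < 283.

86, 197

Since 283 ≡ 3 (mod 4), a square root of 38 is 38^((283+1)/4) = 38^71 mod 283.
Repeated squaring: 38^2≡29, 38^4≡275, 38^8≡64, 38^16≡134, 38^32≡127, 38^64≡281 (mod 283).
38^71 = 38^(64+4+2+1) ≡ 86 (mod 283).
Check: 86² = 7396 ≡ 38 (mod 283). The two roots are 86 and 197.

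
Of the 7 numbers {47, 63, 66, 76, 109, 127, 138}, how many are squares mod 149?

4

(47/149) = +1 → QR.
(63/149) = +1 → QR.
(66/149) = -1 → non-residue.
(76/149) = +1 → QR.
(109/149) = -1 → non-residue.
(127/149) = +1 → QR.
(138/149) = -1 → non-residue.
Total quadratic residues among the 7: 4.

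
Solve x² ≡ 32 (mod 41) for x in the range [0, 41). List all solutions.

41 ≡ 1 (mod 4), so we find a root by search.
Trying successive values, 14² = 196 ≡ 32 (mod 41). The other root is 41 − 14 = 27.

14, 27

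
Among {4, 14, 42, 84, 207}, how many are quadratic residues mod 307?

(4/307) = +1 → QR.
(14/307) = -1 → non-residue.
(42/307) = +1 → QR.
(84/307) = -1 → non-residue.
(207/307) = -1 → non-residue.
Total quadratic residues among the 5: 2.

2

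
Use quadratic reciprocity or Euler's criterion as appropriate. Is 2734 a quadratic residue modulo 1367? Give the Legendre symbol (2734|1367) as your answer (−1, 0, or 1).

First reduce: 2734 ≡ 0 (mod 1367).
Top reduces to 0: gcd > 1, so the symbol is 0.

0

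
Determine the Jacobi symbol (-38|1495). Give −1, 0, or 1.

-1

First reduce: -38 ≡ 1457 (mod 1495).
Reciprocity: 1457 ≡ 1 and 1495 ≡ 3 (mod 4), so (1457/1495) = +(1495/1457).
Reduce top mod 1457: now compute (38/1457).
Pull out 2: since 1457 ≡ 1 (mod 8), (2/1457) = +1.
Reciprocity: 19 ≡ 3 and 1457 ≡ 1 (mod 4), so (19/1457) = +(1457/19).
Reduce top mod 19: now compute (13/19).
Reciprocity: 13 ≡ 1 and 19 ≡ 3 (mod 4), so (13/19) = +(19/13).
Reduce top mod 13: now compute (6/13).
Pull out 2: since 13 ≡ 5 (mod 8), (2/13) = -1.
Reciprocity: 3 ≡ 3 and 13 ≡ 1 (mod 4), so (3/13) = +(13/3).
Reduce top mod 3: now compute (1/3).
Reached (1/3) = 1. Collecting the sign flips along the way, the symbol is -1.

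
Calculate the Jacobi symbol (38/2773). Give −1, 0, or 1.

Pull out 2: since 2773 ≡ 5 (mod 8), (2/2773) = -1.
Reciprocity: 19 ≡ 3 and 2773 ≡ 1 (mod 4), so (19/2773) = +(2773/19).
Reduce top mod 19: now compute (18/19).
Pull out 2: since 19 ≡ 3 (mod 8), (2/19) = -1.
Reciprocity: 9 ≡ 1 and 19 ≡ 3 (mod 4), so (9/19) = +(19/9).
Reduce top mod 9: now compute (1/9).
Reached (1/9) = 1. Collecting the sign flips along the way, the symbol is +1.

1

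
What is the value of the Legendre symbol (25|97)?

Euler's criterion: (25/97) ≡ 25^48 (mod 97).
25^2 ≡ 43 (mod 97)
25^4 ≡ 6 (mod 97)
25^8 ≡ 36 (mod 97)
25^16 ≡ 35 (mod 97)
25^32 ≡ 61 (mod 97)
25^48 = 25^(32+16) ≡ 1 (mod 97).
Result is 1, so (25/97) = 1.

1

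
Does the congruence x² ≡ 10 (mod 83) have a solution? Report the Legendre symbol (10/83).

Euler's criterion: (10/83) ≡ 10^41 (mod 83).
10^2 ≡ 17 (mod 83)
10^4 ≡ 40 (mod 83)
10^8 ≡ 23 (mod 83)
10^16 ≡ 31 (mod 83)
10^32 ≡ 48 (mod 83)
10^41 = 10^(32+8+1) ≡ 1 (mod 83).
Result is 1, so (10/83) = 1.

1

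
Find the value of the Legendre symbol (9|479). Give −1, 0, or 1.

1

Euler's criterion: (9/479) ≡ 9^239 (mod 479).
9^2 ≡ 81 (mod 479)
9^4 ≡ 334 (mod 479)
9^8 ≡ 428 (mod 479)
9^16 ≡ 206 (mod 479)
9^32 ≡ 284 (mod 479)
9^64 ≡ 184 (mod 479)
9^128 ≡ 326 (mod 479)
9^239 = 9^(128+64+32+8+4+2+1) ≡ 1 (mod 479).
Result is 1, so (9/479) = 1.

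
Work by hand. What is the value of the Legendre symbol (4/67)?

1

Pull out 2^2: since 67 ≡ 3 (mod 8), (2/67) = -1, so (2/67)^2 = +1.
Reached (1/67) = 1. Collecting the sign flips along the way, the symbol is +1.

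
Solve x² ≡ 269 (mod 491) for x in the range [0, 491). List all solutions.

Since 491 ≡ 3 (mod 4), a square root of 269 is 269^((491+1)/4) = 269^123 mod 491.
Repeated squaring: 269^2≡184, 269^4≡468, 269^8≡38, 269^16≡462, 269^32≡350, 269^64≡241 (mod 491).
269^123 = 269^(64+32+16+8+2+1) ≡ 379 (mod 491).
Check: 379² = 143641 ≡ 269 (mod 491). The two roots are 112 and 379.

112, 379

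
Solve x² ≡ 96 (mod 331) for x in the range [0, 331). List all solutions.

Since 331 ≡ 3 (mod 4), a square root of 96 is 96^((331+1)/4) = 96^83 mod 331.
Repeated squaring: 96^2≡279, 96^4≡56, 96^8≡157, 96^16≡155, 96^32≡193, 96^64≡177 (mod 331).
96^83 = 96^(64+16+2+1) ≡ 33 (mod 331).
Check: 33² = 1089 ≡ 96 (mod 331). The two roots are 33 and 298.

33, 298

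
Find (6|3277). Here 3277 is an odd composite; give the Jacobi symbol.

Pull out 2: since 3277 ≡ 5 (mod 8), (2/3277) = -1.
Reciprocity: 3 ≡ 3 and 3277 ≡ 1 (mod 4), so (3/3277) = +(3277/3).
Reduce top mod 3: now compute (1/3).
Reached (1/3) = 1. Collecting the sign flips along the way, the symbol is -1.

-1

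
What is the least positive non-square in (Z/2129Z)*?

3

(2/2129) = +1, so 2 is a residue.
(3/2129) = −1, so 3 is the smallest positive non-residue mod 2129.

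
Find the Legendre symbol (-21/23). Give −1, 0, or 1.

First reduce: -21 ≡ 2 (mod 23).
Pull out 2: since 23 ≡ 7 (mod 8), (2/23) = +1.
Reached (1/23) = 1. Collecting the sign flips along the way, the symbol is +1.

1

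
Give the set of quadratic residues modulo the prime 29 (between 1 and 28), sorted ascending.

1, 4, 5, 6, 7, 9, 13, 16, 20, 22, 23, 24, 25, 28

Square k = 1,…,14 (k and 29−k give the same square):
1²=1, 2²=4, 3²=9, 4²=16, 5²=25, 6²≡7, 7²≡20, 8²≡6, 9²≡23, 10²≡13, 11²≡5, 12²≡28, 13²≡24, 14²≡22 (mod 29).
So the quadratic residues mod 29 are {1, 4, 5, 6, 7, 9, 13, 16, 20, 22, 23, 24, 25, 28}.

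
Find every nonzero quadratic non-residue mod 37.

Square k = 1,…,18 (k and 37−k give the same square):
1²=1, 2²=4, 3²=9, 4²=16, 5²=25, 6²=36, 7²≡12, 8²≡27, 9²≡7, 10²≡26, 11²≡10, 12²≡33, 13²≡21, 14²≡11, 15²≡3, 16²≡34, 17²≡30, 18²≡28 (mod 37).
The residues are {1, 3, 4, 7, 9, 10, 11, 12, 16, 21, 25, 26, 27, 28, 30, 33, 34, 36}; the non-residues are the remaining 18 nonzero classes.

2, 5, 6, 8, 13, 14, 15, 17, 18, 19, 20, 22, 23, 24, 29, 31, 32, 35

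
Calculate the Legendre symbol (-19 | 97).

Euler's criterion: (-19/97) ≡ 78^48 (mod 97).
78^2 ≡ 70 (mod 97)
78^4 ≡ 50 (mod 97)
78^8 ≡ 75 (mod 97)
78^16 ≡ 96 (mod 97)
78^32 ≡ 1 (mod 97)
78^48 = 78^(32+16) ≡ 96 (mod 97).
Result is 96 ≡ −1, so (-19/97) = −1.

-1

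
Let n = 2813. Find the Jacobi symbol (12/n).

-1

Pull out 2^2: since 2813 ≡ 5 (mod 8), (2/2813) = -1, so (2/2813)^2 = +1.
Reciprocity: 3 ≡ 3 and 2813 ≡ 1 (mod 4), so (3/2813) = +(2813/3).
Reduce top mod 3: now compute (2/3).
Pull out 2: since 3 ≡ 3 (mod 8), (2/3) = -1.
Reached (1/3) = 1. Collecting the sign flips along the way, the symbol is -1.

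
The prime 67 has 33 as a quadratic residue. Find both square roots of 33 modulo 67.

Since 67 ≡ 3 (mod 4), a square root of 33 is 33^((67+1)/4) = 33^17 mod 67.
Repeated squaring: 33^2≡17, 33^4≡21, 33^8≡39, 33^16≡47 (mod 67).
33^17 = 33^(16+1) ≡ 10 (mod 67).
Check: 10² = 100 ≡ 33 (mod 67). The two roots are 10 and 57.

10, 57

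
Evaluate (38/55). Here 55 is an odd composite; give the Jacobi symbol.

-1

Pull out 2: since 55 ≡ 7 (mod 8), (2/55) = +1.
Reciprocity: 19 ≡ 3 and 55 ≡ 3 (mod 4), so (19/55) = −(55/19).
Reduce top mod 19: now compute (17/19).
Reciprocity: 17 ≡ 1 and 19 ≡ 3 (mod 4), so (17/19) = +(19/17).
Reduce top mod 17: now compute (2/17).
Pull out 2: since 17 ≡ 1 (mod 8), (2/17) = +1.
Reached (1/17) = 1. Collecting the sign flips along the way, the symbol is -1.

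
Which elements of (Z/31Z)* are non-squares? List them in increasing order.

Square k = 1,…,15 (k and 31−k give the same square):
1²=1, 2²=4, 3²=9, 4²=16, 5²=25, 6²≡5, 7²≡18, 8²≡2, 9²≡19, 10²≡7, 11²≡28, 12²≡20, 13²≡14, 14²≡10, 15²≡8 (mod 31).
The residues are {1, 2, 4, 5, 7, 8, 9, 10, 14, 16, 18, 19, 20, 25, 28}; the non-residues are the remaining 15 nonzero classes.

3,6,11,12,13,15,17,21,22,23,24,26,27,29,30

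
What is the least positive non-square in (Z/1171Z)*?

(2/1171) = −1, so 2 is the smallest positive non-residue mod 1171.

2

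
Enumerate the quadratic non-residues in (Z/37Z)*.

Square k = 1,…,18 (k and 37−k give the same square):
1²=1, 2²=4, 3²=9, 4²=16, 5²=25, 6²=36, 7²≡12, 8²≡27, 9²≡7, 10²≡26, 11²≡10, 12²≡33, 13²≡21, 14²≡11, 15²≡3, 16²≡34, 17²≡30, 18²≡28 (mod 37).
The residues are {1, 3, 4, 7, 9, 10, 11, 12, 16, 21, 25, 26, 27, 28, 30, 33, 34, 36}; the non-residues are the remaining 18 nonzero classes.

2 5 6 8 13 14 15 17 18 19 20 22 23 24 29 31 32 35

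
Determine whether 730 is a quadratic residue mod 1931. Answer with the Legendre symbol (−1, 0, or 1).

1

Pull out 2: since 1931 ≡ 3 (mod 8), (2/1931) = -1.
Reciprocity: 365 ≡ 1 and 1931 ≡ 3 (mod 4), so (365/1931) = +(1931/365).
Reduce top mod 365: now compute (106/365).
Pull out 2: since 365 ≡ 5 (mod 8), (2/365) = -1.
Reciprocity: 53 ≡ 1 and 365 ≡ 1 (mod 4), so (53/365) = +(365/53).
Reduce top mod 53: now compute (47/53).
Reciprocity: 47 ≡ 3 and 53 ≡ 1 (mod 4), so (47/53) = +(53/47).
Reduce top mod 47: now compute (6/47).
Pull out 2: since 47 ≡ 7 (mod 8), (2/47) = +1.
Reciprocity: 3 ≡ 3 and 47 ≡ 3 (mod 4), so (3/47) = −(47/3).
Reduce top mod 3: now compute (2/3).
Pull out 2: since 3 ≡ 3 (mod 8), (2/3) = -1.
Reached (1/3) = 1. Collecting the sign flips along the way, the symbol is +1.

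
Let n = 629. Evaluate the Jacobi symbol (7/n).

Reciprocity: 7 ≡ 3 and 629 ≡ 1 (mod 4), so (7/629) = +(629/7).
Reduce top mod 7: now compute (6/7).
Pull out 2: since 7 ≡ 7 (mod 8), (2/7) = +1.
Reciprocity: 3 ≡ 3 and 7 ≡ 3 (mod 4), so (3/7) = −(7/3).
Reduce top mod 3: now compute (1/3).
Reached (1/3) = 1. Collecting the sign flips along the way, the symbol is -1.

-1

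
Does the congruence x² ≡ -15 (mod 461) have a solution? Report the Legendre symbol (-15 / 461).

-1

First reduce: -15 ≡ 446 (mod 461).
Pull out 2: since 461 ≡ 5 (mod 8), (2/461) = -1.
Reciprocity: 223 ≡ 3 and 461 ≡ 1 (mod 4), so (223/461) = +(461/223).
Reduce top mod 223: now compute (15/223).
Reciprocity: 15 ≡ 3 and 223 ≡ 3 (mod 4), so (15/223) = −(223/15).
Reduce top mod 15: now compute (13/15).
Reciprocity: 13 ≡ 1 and 15 ≡ 3 (mod 4), so (13/15) = +(15/13).
Reduce top mod 13: now compute (2/13).
Pull out 2: since 13 ≡ 5 (mod 8), (2/13) = -1.
Reached (1/13) = 1. Collecting the sign flips along the way, the symbol is -1.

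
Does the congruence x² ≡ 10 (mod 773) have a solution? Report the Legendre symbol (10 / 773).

Pull out 2: since 773 ≡ 5 (mod 8), (2/773) = -1.
Reciprocity: 5 ≡ 1 and 773 ≡ 1 (mod 4), so (5/773) = +(773/5).
Reduce top mod 5: now compute (3/5).
Reciprocity: 3 ≡ 3 and 5 ≡ 1 (mod 4), so (3/5) = +(5/3).
Reduce top mod 3: now compute (2/3).
Pull out 2: since 3 ≡ 3 (mod 8), (2/3) = -1.
Reached (1/3) = 1. Collecting the sign flips along the way, the symbol is +1.

1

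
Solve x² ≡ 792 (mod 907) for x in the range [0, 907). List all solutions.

Since 907 ≡ 3 (mod 4), a square root of 792 is 792^((907+1)/4) = 792^227 mod 907.
Repeated squaring: 792^2≡527, 792^4≡187, 792^8≡503, 792^16≡863, 792^32≡122, 792^64≡372, 792^128≡520 (mod 907).
792^227 = 792^(128+64+32+2+1) ≡ 748 (mod 907).
Check: 748² = 559504 ≡ 792 (mod 907). The two roots are 159 and 748.

159, 748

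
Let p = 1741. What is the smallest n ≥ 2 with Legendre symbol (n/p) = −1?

2

(2/1741) = −1, so 2 is the smallest positive non-residue mod 1741.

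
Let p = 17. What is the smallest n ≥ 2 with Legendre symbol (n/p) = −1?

3

(2/17) = +1, so 2 is a residue.
(3/17) = −1, so 3 is the smallest positive non-residue mod 17.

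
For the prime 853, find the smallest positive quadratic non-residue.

(2/853) = −1, so 2 is the smallest positive non-residue mod 853.

2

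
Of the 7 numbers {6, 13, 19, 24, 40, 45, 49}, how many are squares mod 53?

(6/53) = +1 → QR.
(13/53) = +1 → QR.
(19/53) = -1 → non-residue.
(24/53) = +1 → QR.
(40/53) = +1 → QR.
(45/53) = -1 → non-residue.
(49/53) = +1 → QR.
Total quadratic residues among the 7: 5.

5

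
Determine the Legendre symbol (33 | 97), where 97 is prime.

1

Reciprocity: 33 ≡ 1 and 97 ≡ 1 (mod 4), so (33/97) = +(97/33).
Reduce top mod 33: now compute (31/33).
Reciprocity: 31 ≡ 3 and 33 ≡ 1 (mod 4), so (31/33) = +(33/31).
Reduce top mod 31: now compute (2/31).
Pull out 2: since 31 ≡ 7 (mod 8), (2/31) = +1.
Reached (1/31) = 1. Collecting the sign flips along the way, the symbol is +1.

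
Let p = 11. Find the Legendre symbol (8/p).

-1

Pull out 2^3: since 11 ≡ 3 (mod 8), (2/11) = -1, so (2/11)^3 = -1.
Reached (1/11) = 1. Collecting the sign flips along the way, the symbol is -1.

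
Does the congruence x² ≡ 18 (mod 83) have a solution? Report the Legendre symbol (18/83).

Euler's criterion: (18/83) ≡ 18^41 (mod 83).
18^2 ≡ 75 (mod 83)
18^4 ≡ 64 (mod 83)
18^8 ≡ 29 (mod 83)
18^16 ≡ 11 (mod 83)
18^32 ≡ 38 (mod 83)
18^41 = 18^(32+8+1) ≡ 82 (mod 83).
Result is 82 ≡ −1, so (18/83) = −1.

-1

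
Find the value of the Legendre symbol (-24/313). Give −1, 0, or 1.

1

First reduce: -24 ≡ 289 (mod 313).
Reciprocity: 289 ≡ 1 and 313 ≡ 1 (mod 4), so (289/313) = +(313/289).
Reduce top mod 289: now compute (24/289).
Pull out 2^3: since 289 ≡ 1 (mod 8), (2/289) = +1, so (2/289)^3 = +1.
Reciprocity: 3 ≡ 3 and 289 ≡ 1 (mod 4), so (3/289) = +(289/3).
Reduce top mod 3: now compute (1/3).
Reached (1/3) = 1. Collecting the sign flips along the way, the symbol is +1.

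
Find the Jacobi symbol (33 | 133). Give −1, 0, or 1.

Reciprocity: 33 ≡ 1 and 133 ≡ 1 (mod 4), so (33/133) = +(133/33).
Reduce top mod 33: now compute (1/33).
Reached (1/33) = 1. Collecting the sign flips along the way, the symbol is +1.

1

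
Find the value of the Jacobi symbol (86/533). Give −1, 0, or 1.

Pull out 2: since 533 ≡ 5 (mod 8), (2/533) = -1.
Reciprocity: 43 ≡ 3 and 533 ≡ 1 (mod 4), so (43/533) = +(533/43).
Reduce top mod 43: now compute (17/43).
Reciprocity: 17 ≡ 1 and 43 ≡ 3 (mod 4), so (17/43) = +(43/17).
Reduce top mod 17: now compute (9/17).
Reciprocity: 9 ≡ 1 and 17 ≡ 1 (mod 4), so (9/17) = +(17/9).
Reduce top mod 9: now compute (8/9).
Pull out 2^3: since 9 ≡ 1 (mod 8), (2/9) = +1, so (2/9)^3 = +1.
Reached (1/9) = 1. Collecting the sign flips along the way, the symbol is -1.

-1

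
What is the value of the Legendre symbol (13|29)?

1

Reciprocity: 13 ≡ 1 and 29 ≡ 1 (mod 4), so (13/29) = +(29/13).
Reduce top mod 13: now compute (3/13).
Reciprocity: 3 ≡ 3 and 13 ≡ 1 (mod 4), so (3/13) = +(13/3).
Reduce top mod 3: now compute (1/3).
Reached (1/3) = 1. Collecting the sign flips along the way, the symbol is +1.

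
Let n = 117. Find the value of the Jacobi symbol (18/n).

0

Pull out 2: since 117 ≡ 5 (mod 8), (2/117) = -1.
Reciprocity: 9 ≡ 1 and 117 ≡ 1 (mod 4), so (9/117) = +(117/9).
Reduce top mod 9: now compute (0/9).
Top reduces to 0: gcd > 1, so the symbol is 0.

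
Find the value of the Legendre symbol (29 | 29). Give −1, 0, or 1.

0

First reduce: 29 ≡ 0 (mod 29).
Top reduces to 0: gcd > 1, so the symbol is 0.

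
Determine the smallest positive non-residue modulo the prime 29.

(2/29) = −1, so 2 is the smallest positive non-residue mod 29.

2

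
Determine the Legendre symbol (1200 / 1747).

-1

Pull out 2^4: since 1747 ≡ 3 (mod 8), (2/1747) = -1, so (2/1747)^4 = +1.
Reciprocity: 75 ≡ 3 and 1747 ≡ 3 (mod 4), so (75/1747) = −(1747/75).
Reduce top mod 75: now compute (22/75).
Pull out 2: since 75 ≡ 3 (mod 8), (2/75) = -1.
Reciprocity: 11 ≡ 3 and 75 ≡ 3 (mod 4), so (11/75) = −(75/11).
Reduce top mod 11: now compute (9/11).
Reciprocity: 9 ≡ 1 and 11 ≡ 3 (mod 4), so (9/11) = +(11/9).
Reduce top mod 9: now compute (2/9).
Pull out 2: since 9 ≡ 1 (mod 8), (2/9) = +1.
Reached (1/9) = 1. Collecting the sign flips along the way, the symbol is -1.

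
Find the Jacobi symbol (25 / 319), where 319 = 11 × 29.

1

Reciprocity: 25 ≡ 1 and 319 ≡ 3 (mod 4), so (25/319) = +(319/25).
Reduce top mod 25: now compute (19/25).
Reciprocity: 19 ≡ 3 and 25 ≡ 1 (mod 4), so (19/25) = +(25/19).
Reduce top mod 19: now compute (6/19).
Pull out 2: since 19 ≡ 3 (mod 8), (2/19) = -1.
Reciprocity: 3 ≡ 3 and 19 ≡ 3 (mod 4), so (3/19) = −(19/3).
Reduce top mod 3: now compute (1/3).
Reached (1/3) = 1. Collecting the sign flips along the way, the symbol is +1.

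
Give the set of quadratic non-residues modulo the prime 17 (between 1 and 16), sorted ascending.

3, 5, 6, 7, 10, 11, 12, 14

Square k = 1,…,8 (k and 17−k give the same square):
1²=1, 2²=4, 3²=9, 4²=16, 5²≡8, 6²≡2, 7²≡15, 8²≡13 (mod 17).
The residues are {1, 2, 4, 8, 9, 13, 15, 16}; the non-residues are the remaining 8 nonzero classes.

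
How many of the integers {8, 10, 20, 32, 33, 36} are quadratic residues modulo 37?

3

(8/37) = -1 → non-residue.
(10/37) = +1 → QR.
(20/37) = -1 → non-residue.
(32/37) = -1 → non-residue.
(33/37) = +1 → QR.
(36/37) = +1 → QR.
Total quadratic residues among the 6: 3.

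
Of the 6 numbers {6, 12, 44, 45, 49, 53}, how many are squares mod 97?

5

(6/97) = +1 → QR.
(12/97) = +1 → QR.
(44/97) = +1 → QR.
(45/97) = -1 → non-residue.
(49/97) = +1 → QR.
(53/97) = +1 → QR.
Total quadratic residues among the 6: 5.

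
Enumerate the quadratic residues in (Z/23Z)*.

1, 2, 3, 4, 6, 8, 9, 12, 13, 16, 18

Square k = 1,…,11 (k and 23−k give the same square):
1²=1, 2²=4, 3²=9, 4²=16, 5²≡2, 6²≡13, 7²≡3, 8²≡18, 9²≡12, 10²≡8, 11²≡6 (mod 23).
So the quadratic residues mod 23 are {1, 2, 3, 4, 6, 8, 9, 12, 13, 16, 18}.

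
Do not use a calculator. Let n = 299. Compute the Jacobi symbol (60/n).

1

Pull out 2^2: since 299 ≡ 3 (mod 8), (2/299) = -1, so (2/299)^2 = +1.
Reciprocity: 15 ≡ 3 and 299 ≡ 3 (mod 4), so (15/299) = −(299/15).
Reduce top mod 15: now compute (14/15).
Pull out 2: since 15 ≡ 7 (mod 8), (2/15) = +1.
Reciprocity: 7 ≡ 3 and 15 ≡ 3 (mod 4), so (7/15) = −(15/7).
Reduce top mod 7: now compute (1/7).
Reached (1/7) = 1. Collecting the sign flips along the way, the symbol is +1.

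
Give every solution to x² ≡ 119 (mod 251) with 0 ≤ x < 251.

Since 251 ≡ 3 (mod 4), a square root of 119 is 119^((251+1)/4) = 119^63 mod 251.
Repeated squaring: 119^2≡105, 119^4≡232, 119^8≡110, 119^16≡52, 119^32≡194 (mod 251).
119^63 = 119^(32+16+8+4+2+1) ≡ 118 (mod 251).
Check: 118² = 13924 ≡ 119 (mod 251). The two roots are 118 and 133.

118, 133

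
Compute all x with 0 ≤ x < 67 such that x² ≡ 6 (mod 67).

Since 67 ≡ 3 (mod 4), a square root of 6 is 6^((67+1)/4) = 6^17 mod 67.
Repeated squaring: 6^2≡36, 6^4≡23, 6^8≡60, 6^16≡49 (mod 67).
6^17 = 6^(16+1) ≡ 26 (mod 67).
Check: 26² = 676 ≡ 6 (mod 67). The two roots are 26 and 41.

26, 41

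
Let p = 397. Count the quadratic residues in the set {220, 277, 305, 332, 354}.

(220/397) = -1 → non-residue.
(277/397) = +1 → QR.
(305/397) = +1 → QR.
(332/397) = +1 → QR.
(354/397) = +1 → QR.
Total quadratic residues among the 5: 4.

4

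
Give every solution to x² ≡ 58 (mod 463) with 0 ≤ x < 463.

65, 398

Since 463 ≡ 3 (mod 4), a square root of 58 is 58^((463+1)/4) = 58^116 mod 463.
Repeated squaring: 58^2≡123, 58^4≡313, 58^8≡276, 58^16≡244, 58^32≡272, 58^64≡367 (mod 463).
58^116 = 58^(64+32+16+4) ≡ 65 (mod 463).
Check: 65² = 4225 ≡ 58 (mod 463). The two roots are 65 and 398.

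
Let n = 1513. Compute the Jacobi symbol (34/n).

Pull out 2: since 1513 ≡ 1 (mod 8), (2/1513) = +1.
Reciprocity: 17 ≡ 1 and 1513 ≡ 1 (mod 4), so (17/1513) = +(1513/17).
Reduce top mod 17: now compute (0/17).
Top reduces to 0: gcd > 1, so the symbol is 0.

0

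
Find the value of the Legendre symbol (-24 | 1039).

1

First reduce: -24 ≡ 1015 (mod 1039).
Reciprocity: 1015 ≡ 3 and 1039 ≡ 3 (mod 4), so (1015/1039) = −(1039/1015).
Reduce top mod 1015: now compute (24/1015).
Pull out 2^3: since 1015 ≡ 7 (mod 8), (2/1015) = +1, so (2/1015)^3 = +1.
Reciprocity: 3 ≡ 3 and 1015 ≡ 3 (mod 4), so (3/1015) = −(1015/3).
Reduce top mod 3: now compute (1/3).
Reached (1/3) = 1. Collecting the sign flips along the way, the symbol is +1.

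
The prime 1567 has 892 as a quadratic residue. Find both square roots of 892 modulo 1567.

395, 1172

Since 1567 ≡ 3 (mod 4), a square root of 892 is 892^((1567+1)/4) = 892^392 mod 1567.
Repeated squaring: 892^2≡1195, 892^4≡488, 892^8≡1527, 892^16≡33, 892^32≡1089, 892^64≡1269, 892^128≡1052, 892^256≡402 (mod 1567).
892^392 = 892^(256+128+8) ≡ 1172 (mod 1567).
Check: 1172² = 1373584 ≡ 892 (mod 1567). The two roots are 395 and 1172.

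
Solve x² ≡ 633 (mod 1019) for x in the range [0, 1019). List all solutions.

Since 1019 ≡ 3 (mod 4), a square root of 633 is 633^((1019+1)/4) = 633^255 mod 1019.
Repeated squaring: 633^2≡222, 633^4≡372, 633^8≡819, 633^16≡259, 633^32≡846, 633^64≡378, 633^128≡224 (mod 1019).
633^255 = 633^(128+64+32+16+8+4+2+1) ≡ 134 (mod 1019).
Check: 134² = 17956 ≡ 633 (mod 1019). The two roots are 134 and 885.

134, 885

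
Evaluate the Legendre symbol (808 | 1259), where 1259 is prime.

-1

Pull out 2^3: since 1259 ≡ 3 (mod 8), (2/1259) = -1, so (2/1259)^3 = -1.
Reciprocity: 101 ≡ 1 and 1259 ≡ 3 (mod 4), so (101/1259) = +(1259/101).
Reduce top mod 101: now compute (47/101).
Reciprocity: 47 ≡ 3 and 101 ≡ 1 (mod 4), so (47/101) = +(101/47).
Reduce top mod 47: now compute (7/47).
Reciprocity: 7 ≡ 3 and 47 ≡ 3 (mod 4), so (7/47) = −(47/7).
Reduce top mod 7: now compute (5/7).
Reciprocity: 5 ≡ 1 and 7 ≡ 3 (mod 4), so (5/7) = +(7/5).
Reduce top mod 5: now compute (2/5).
Pull out 2: since 5 ≡ 5 (mod 8), (2/5) = -1.
Reached (1/5) = 1. Collecting the sign flips along the way, the symbol is -1.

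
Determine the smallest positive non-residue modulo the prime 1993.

(2/1993) = +1, so 2 is a residue.
(3/1993) = +1, so 3 is a residue.
(4/1993) = +1, so 4 is a residue.
(5/1993) = −1, so 5 is the smallest positive non-residue mod 1993.

5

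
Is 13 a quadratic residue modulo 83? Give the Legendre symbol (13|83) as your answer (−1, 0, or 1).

Euler's criterion: (13/83) ≡ 13^41 (mod 83).
13^2 ≡ 3 (mod 83)
13^4 ≡ 9 (mod 83)
13^8 ≡ 81 (mod 83)
13^16 ≡ 4 (mod 83)
13^32 ≡ 16 (mod 83)
13^41 = 13^(32+8+1) ≡ 82 (mod 83).
Result is 82 ≡ −1, so (13/83) = −1.

-1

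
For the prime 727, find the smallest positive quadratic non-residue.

(2/727) = +1, so 2 is a residue.
(3/727) = −1, so 3 is the smallest positive non-residue mod 727.

3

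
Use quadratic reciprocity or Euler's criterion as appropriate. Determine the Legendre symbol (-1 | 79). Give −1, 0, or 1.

-1

Euler's criterion: (-1/79) ≡ 78^39 (mod 79).
78^2 ≡ 1 (mod 79)
78^4 ≡ 1 (mod 79)
78^8 ≡ 1 (mod 79)
78^16 ≡ 1 (mod 79)
78^32 ≡ 1 (mod 79)
78^39 = 78^(32+4+2+1) ≡ 78 (mod 79).
Result is 78 ≡ −1, so (-1/79) = −1.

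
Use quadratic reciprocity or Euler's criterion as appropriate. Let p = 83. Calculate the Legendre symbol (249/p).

First reduce: 249 ≡ 0 (mod 83).
Top reduces to 0: gcd > 1, so the symbol is 0.

0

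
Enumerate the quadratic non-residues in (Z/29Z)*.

Square k = 1,…,14 (k and 29−k give the same square):
1²=1, 2²=4, 3²=9, 4²=16, 5²=25, 6²≡7, 7²≡20, 8²≡6, 9²≡23, 10²≡13, 11²≡5, 12²≡28, 13²≡24, 14²≡22 (mod 29).
The residues are {1, 4, 5, 6, 7, 9, 13, 16, 20, 22, 23, 24, 25, 28}; the non-residues are the remaining 14 nonzero classes.

2 3 8 10 11 12 14 15 17 18 19 21 26 27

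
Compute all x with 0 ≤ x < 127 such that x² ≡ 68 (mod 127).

Since 127 ≡ 3 (mod 4), a square root of 68 is 68^((127+1)/4) = 68^32 mod 127.
Repeated squaring: 68^2≡52, 68^4≡37, 68^8≡99, 68^16≡22, 68^32≡103 (mod 127).
68^32 = 68^(32) ≡ 103 (mod 127).
Check: 103² = 10609 ≡ 68 (mod 127). The two roots are 24 and 103.

24, 103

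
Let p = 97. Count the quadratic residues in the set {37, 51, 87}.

0

(37/97) = -1 → non-residue.
(51/97) = -1 → non-residue.
(87/97) = -1 → non-residue.
Total quadratic residues among the 3: 0.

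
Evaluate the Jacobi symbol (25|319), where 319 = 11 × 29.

1

Reciprocity: 25 ≡ 1 and 319 ≡ 3 (mod 4), so (25/319) = +(319/25).
Reduce top mod 25: now compute (19/25).
Reciprocity: 19 ≡ 3 and 25 ≡ 1 (mod 4), so (19/25) = +(25/19).
Reduce top mod 19: now compute (6/19).
Pull out 2: since 19 ≡ 3 (mod 8), (2/19) = -1.
Reciprocity: 3 ≡ 3 and 19 ≡ 3 (mod 4), so (3/19) = −(19/3).
Reduce top mod 3: now compute (1/3).
Reached (1/3) = 1. Collecting the sign flips along the way, the symbol is +1.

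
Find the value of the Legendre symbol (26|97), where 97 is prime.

-1

Pull out 2: since 97 ≡ 1 (mod 8), (2/97) = +1.
Reciprocity: 13 ≡ 1 and 97 ≡ 1 (mod 4), so (13/97) = +(97/13).
Reduce top mod 13: now compute (6/13).
Pull out 2: since 13 ≡ 5 (mod 8), (2/13) = -1.
Reciprocity: 3 ≡ 3 and 13 ≡ 1 (mod 4), so (3/13) = +(13/3).
Reduce top mod 3: now compute (1/3).
Reached (1/3) = 1. Collecting the sign flips along the way, the symbol is -1.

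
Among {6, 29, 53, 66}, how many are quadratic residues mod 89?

1

(6/89) = -1 → non-residue.
(29/89) = -1 → non-residue.
(53/89) = +1 → QR.
(66/89) = -1 → non-residue.
Total quadratic residues among the 4: 1.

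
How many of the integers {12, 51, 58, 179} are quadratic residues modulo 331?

(12/331) = -1 → non-residue.
(51/331) = -1 → non-residue.
(58/331) = +1 → QR.
(179/331) = +1 → QR.
Total quadratic residues among the 4: 2.

2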